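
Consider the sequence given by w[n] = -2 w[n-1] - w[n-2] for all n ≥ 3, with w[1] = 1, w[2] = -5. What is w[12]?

-45

w[3] = -2*(-5) - 1 = 9
w[4] = -2*9 - (-5) = -13
w[5] = -2*(-13) - 9 = 17
w[6] = -2*17 - (-13) = -21
w[7] = -2*(-21) - 17 = 25
w[8] = -2*25 - (-21) = -29
w[9] = -2*(-29) - 25 = 33
w[10] = -2*33 - (-29) = -37
w[11] = -2*(-37) - 33 = 41
w[12] = -2*41 - (-37) = -45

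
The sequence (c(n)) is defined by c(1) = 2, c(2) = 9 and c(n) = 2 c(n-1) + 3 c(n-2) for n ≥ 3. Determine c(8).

6015

c(3) = 2*9 + 3*2 = 24
c(4) = 2*24 + 3*9 = 75
c(5) = 2*75 + 3*24 = 222
c(6) = 2*222 + 3*75 = 669
c(7) = 2*669 + 3*222 = 2004
c(8) = 2*2004 + 3*669 = 6015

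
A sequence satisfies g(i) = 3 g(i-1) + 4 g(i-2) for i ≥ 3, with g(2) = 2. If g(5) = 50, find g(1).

Let g(1) = y.
g(3) = 6 + 4y
g(4) = 26 + 12y
g(5) = 102 + 52y
So 102 + 52y = 50, giving y = -1.

-1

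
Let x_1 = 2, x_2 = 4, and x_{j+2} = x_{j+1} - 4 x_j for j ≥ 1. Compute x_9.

-580

x_3 = 4 - 4(2) = -4
x_4 = (-4) - 4(4) = -20
x_5 = (-20) - 4(-4) = -4
x_6 = (-4) - 4(-20) = 76
x_7 = 76 - 4(-4) = 92
x_8 = 92 - 4(76) = -212
x_9 = (-212) - 4(92) = -580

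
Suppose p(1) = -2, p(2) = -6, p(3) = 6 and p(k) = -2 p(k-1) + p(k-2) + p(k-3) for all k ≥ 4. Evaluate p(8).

p(4) = -2*6 + (-6) + (-2) = -20
p(5) = -2*(-20) + 6 + (-6) = 40
p(6) = -2*40 + (-20) + 6 = -94
p(7) = -2*(-94) + 40 + (-20) = 208
p(8) = -2*208 + (-94) + 40 = -470

-470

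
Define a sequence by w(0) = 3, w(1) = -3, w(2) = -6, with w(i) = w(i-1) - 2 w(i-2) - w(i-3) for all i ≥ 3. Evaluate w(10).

w(3) = (-6) - 2(-3) - 3 = -3
w(4) = (-3) - 2(-6) - (-3) = 12
w(5) = 12 - 2(-3) - (-6) = 24
w(6) = 24 - 2(12) - (-3) = 3
w(7) = 3 - 2(24) - 12 = -57
w(8) = (-57) - 2(3) - 24 = -87
w(9) = (-87) - 2(-57) - 3 = 24
w(10) = 24 - 2(-87) - (-57) = 255

255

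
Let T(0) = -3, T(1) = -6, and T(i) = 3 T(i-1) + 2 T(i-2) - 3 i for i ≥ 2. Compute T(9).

T(2) = 3*(-6) + 2*(-3) - 6 = -30
T(3) = 3*(-30) + 2*(-6) - 9 = -111
T(4) = 3*(-111) + 2*(-30) - 12 = -405
T(5) = 3*(-405) + 2*(-111) - 15 = -1452
T(6) = 3*(-1452) + 2*(-405) - 18 = -5184
T(7) = 3*(-5184) + 2*(-1452) - 21 = -18477
T(8) = 3*(-18477) + 2*(-5184) - 24 = -65823
T(9) = 3*(-65823) + 2*(-18477) - 27 = -234450

-234450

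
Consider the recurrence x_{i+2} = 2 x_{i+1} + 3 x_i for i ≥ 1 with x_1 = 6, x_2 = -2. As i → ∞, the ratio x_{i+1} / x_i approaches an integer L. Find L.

3

The characteristic equation is r^2 - 2r - 3 = 0, which factors as (r - 3)(r + 1) = 0.
So the roots are 3 and -1. Since |3| > |-1| and the coefficient of 3^i is non-zero, the ratio tends to 3.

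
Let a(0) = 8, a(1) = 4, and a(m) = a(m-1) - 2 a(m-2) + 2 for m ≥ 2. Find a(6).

a(2) = 4 - 2(8) + 2 = -10
a(3) = (-10) - 2(4) + 2 = -16
a(4) = (-16) - 2(-10) + 2 = 6
a(5) = 6 - 2(-16) + 2 = 40
a(6) = 40 - 2(6) + 2 = 30

30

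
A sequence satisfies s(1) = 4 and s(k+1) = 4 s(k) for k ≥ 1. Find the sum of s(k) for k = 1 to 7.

s(2) = 4(4) = 16
s(3) = 4(16) = 64
s(4) = 4(64) = 256
s(5) = 4(256) = 1024
s(6) = 4(1024) = 4096
s(7) = 4(4096) = 16384
Sum = 4 + 16 + 64 + 256 + 1024 + 4096 + 16384 = 21844

21844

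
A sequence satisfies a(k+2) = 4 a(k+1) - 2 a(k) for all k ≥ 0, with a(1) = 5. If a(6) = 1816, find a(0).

Let a(0) = x.
a(2) = 20 - 2x
a(3) = 70 - 8x
a(4) = 240 - 28x
a(5) = 820 - 96x
a(6) = 2800 - 328x
So 2800 - 328x = 1816, giving x = 3.

3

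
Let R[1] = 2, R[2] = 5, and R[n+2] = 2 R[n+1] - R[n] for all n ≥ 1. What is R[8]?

R[3] = 2(5) - 2 = 8
R[4] = 2(8) - 5 = 11
R[5] = 2(11) - 8 = 14
R[6] = 2(14) - 11 = 17
R[7] = 2(17) - 14 = 20
R[8] = 2(20) - 17 = 23

23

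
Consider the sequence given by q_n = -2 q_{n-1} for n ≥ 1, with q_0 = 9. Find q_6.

576

q_1 = -2·9 = -18
q_2 = -2·(-18) = 36
q_3 = -2·36 = -72
q_4 = -2·(-72) = 144
q_5 = -2·144 = -288
q_6 = -2·(-288) = 576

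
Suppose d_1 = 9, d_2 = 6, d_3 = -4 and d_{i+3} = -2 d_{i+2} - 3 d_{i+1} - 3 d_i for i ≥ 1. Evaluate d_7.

d_4 = -2*(-4) - 3*6 - 3*9 = -37
d_5 = -2*(-37) - 3*(-4) - 3*6 = 68
d_6 = -2*68 - 3*(-37) - 3*(-4) = -13
d_7 = -2*(-13) - 3*68 - 3*(-37) = -67

-67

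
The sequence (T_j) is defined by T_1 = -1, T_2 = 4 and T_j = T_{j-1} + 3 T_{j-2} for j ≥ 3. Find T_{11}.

3112

T_3 = 4 + 3(-1) = 1
T_4 = 1 + 3(4) = 13
T_5 = 13 + 3(1) = 16
T_6 = 16 + 3(13) = 55
T_7 = 55 + 3(16) = 103
T_8 = 103 + 3(55) = 268
T_9 = 268 + 3(103) = 577
T_{10} = 577 + 3(268) = 1381
T_{11} = 1381 + 3(577) = 3112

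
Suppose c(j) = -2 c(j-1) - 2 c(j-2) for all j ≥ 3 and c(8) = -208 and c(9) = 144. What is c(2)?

Rearranging, c(j-2) = (c(j) + 2 c(j-1)) / -2.
c(7) = (144 + 2·(-208)) / -2 = -272/-2 = 136
c(6) = (-208 + 2·136) / -2 = 64/-2 = -32
c(5) = (136 + 2·(-32)) / -2 = 72/-2 = -36
c(4) = (-32 + 2·(-36)) / -2 = -104/-2 = 52
c(3) = (-36 + 2·52) / -2 = 68/-2 = -34
c(2) = (52 + 2·(-34)) / -2 = -16/-2 = 8

8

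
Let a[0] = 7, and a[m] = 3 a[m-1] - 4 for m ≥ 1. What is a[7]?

a[1] = 3*7 - 4 = 17
a[2] = 3*17 - 4 = 47
a[3] = 3*47 - 4 = 137
a[4] = 3*137 - 4 = 407
a[5] = 3*407 - 4 = 1217
a[6] = 3*1217 - 4 = 3647
a[7] = 3*3647 - 4 = 10937

10937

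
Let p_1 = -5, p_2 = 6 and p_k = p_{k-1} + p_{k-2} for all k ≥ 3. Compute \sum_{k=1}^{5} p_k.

p_3 = 6 + (-5) = 1
p_4 = 1 + 6 = 7
p_5 = 7 + 1 = 8
Sum = (-5) + 6 + 1 + 7 + 8 = 17

17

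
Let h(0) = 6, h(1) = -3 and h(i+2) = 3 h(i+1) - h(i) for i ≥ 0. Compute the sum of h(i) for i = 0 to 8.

-8436

h(2) = 3*(-3) - 6 = -15
h(3) = 3*(-15) - (-3) = -42
h(4) = 3*(-42) - (-15) = -111
h(5) = 3*(-111) - (-42) = -291
h(6) = 3*(-291) - (-111) = -762
h(7) = 3*(-762) - (-291) = -1995
h(8) = 3*(-1995) - (-762) = -5223
Sum = 6 + (-3) + (-15) + (-42) + (-111) + (-291) + (-762) + (-1995) + (-5223) = -8436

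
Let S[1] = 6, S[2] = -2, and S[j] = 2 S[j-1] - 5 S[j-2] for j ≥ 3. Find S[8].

-938

S[3] = 2(-2) - 5(6) = -34
S[4] = 2(-34) - 5(-2) = -58
S[5] = 2(-58) - 5(-34) = 54
S[6] = 2(54) - 5(-58) = 398
S[7] = 2(398) - 5(54) = 526
S[8] = 2(526) - 5(398) = -938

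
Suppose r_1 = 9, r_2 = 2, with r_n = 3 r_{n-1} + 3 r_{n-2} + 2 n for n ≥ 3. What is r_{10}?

r_3 = 3(2) + 3(9) + 6 = 39
r_4 = 3(39) + 3(2) + 8 = 131
r_5 = 3(131) + 3(39) + 10 = 520
r_6 = 3(520) + 3(131) + 12 = 1965
r_7 = 3(1965) + 3(520) + 14 = 7469
r_8 = 3(7469) + 3(1965) + 16 = 28318
r_9 = 3(28318) + 3(7469) + 18 = 107379
r_{10} = 3(107379) + 3(28318) + 20 = 407111

407111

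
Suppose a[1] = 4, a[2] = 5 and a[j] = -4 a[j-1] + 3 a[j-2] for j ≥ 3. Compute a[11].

-2139224

a[3] = -4*5 + 3*4 = -8
a[4] = -4*(-8) + 3*5 = 47
a[5] = -4*47 + 3*(-8) = -212
a[6] = -4*(-212) + 3*47 = 989
a[7] = -4*989 + 3*(-212) = -4592
a[8] = -4*(-4592) + 3*989 = 21335
a[9] = -4*21335 + 3*(-4592) = -99116
a[10] = -4*(-99116) + 3*21335 = 460469
a[11] = -4*460469 + 3*(-99116) = -2139224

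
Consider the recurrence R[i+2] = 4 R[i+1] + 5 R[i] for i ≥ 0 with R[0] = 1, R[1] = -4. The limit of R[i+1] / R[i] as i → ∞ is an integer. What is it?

5

The characteristic equation is r^2 - 4r - 5 = 0, which factors as (r - 5)(r + 1) = 0.
So the roots are 5 and -1. Since |5| > |-1| and the coefficient of 5^i is non-zero, the ratio tends to 5.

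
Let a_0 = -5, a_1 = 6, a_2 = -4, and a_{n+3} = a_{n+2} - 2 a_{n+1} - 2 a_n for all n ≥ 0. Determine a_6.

a_3 = (-4) - 2(6) - 2(-5) = -6
a_4 = (-6) - 2(-4) - 2(6) = -10
a_5 = (-10) - 2(-6) - 2(-4) = 10
a_6 = 10 - 2(-10) - 2(-6) = 42

42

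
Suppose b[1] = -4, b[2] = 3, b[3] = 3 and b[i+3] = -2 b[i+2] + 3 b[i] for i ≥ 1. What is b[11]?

-1215

b[4] = -2*3 + 3*(-4) = -18
b[5] = -2*(-18) + 3*3 = 45
b[6] = -2*45 + 3*3 = -81
b[7] = -2*(-81) + 3*(-18) = 108
b[8] = -2*108 + 3*45 = -81
b[9] = -2*(-81) + 3*(-81) = -81
b[10] = -2*(-81) + 3*108 = 486
b[11] = -2*486 + 3*(-81) = -1215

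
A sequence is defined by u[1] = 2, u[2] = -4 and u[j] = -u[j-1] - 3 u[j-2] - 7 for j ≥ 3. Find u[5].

6

u[3] = -(-4) - 3*2 - 7 = -9
u[4] = -(-9) - 3*(-4) - 7 = 14
u[5] = -14 - 3*(-9) - 7 = 6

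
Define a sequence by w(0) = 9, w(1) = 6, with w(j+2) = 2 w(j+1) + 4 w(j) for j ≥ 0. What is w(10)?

w(2) = 2*6 + 4*9 = 48
w(3) = 2*48 + 4*6 = 120
w(4) = 2*120 + 4*48 = 432
w(5) = 2*432 + 4*120 = 1344
w(6) = 2*1344 + 4*432 = 4416
w(7) = 2*4416 + 4*1344 = 14208
w(8) = 2*14208 + 4*4416 = 46080
w(9) = 2*46080 + 4*14208 = 148992
w(10) = 2*148992 + 4*46080 = 482304

482304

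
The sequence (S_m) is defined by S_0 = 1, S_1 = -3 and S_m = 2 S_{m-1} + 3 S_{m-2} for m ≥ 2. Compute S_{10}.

S_2 = 2*(-3) + 3*1 = -3
S_3 = 2*(-3) + 3*(-3) = -15
S_4 = 2*(-15) + 3*(-3) = -39
S_5 = 2*(-39) + 3*(-15) = -123
S_6 = 2*(-123) + 3*(-39) = -363
S_7 = 2*(-363) + 3*(-123) = -1095
S_8 = 2*(-1095) + 3*(-363) = -3279
S_9 = 2*(-3279) + 3*(-1095) = -9843
S_{10} = 2*(-9843) + 3*(-3279) = -29523

-29523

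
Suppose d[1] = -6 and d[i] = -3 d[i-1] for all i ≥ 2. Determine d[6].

1458

d[2] = -3·(-6) = 18
d[3] = -3·18 = -54
d[4] = -3·(-54) = 162
d[5] = -3·162 = -486
d[6] = -3·(-486) = 1458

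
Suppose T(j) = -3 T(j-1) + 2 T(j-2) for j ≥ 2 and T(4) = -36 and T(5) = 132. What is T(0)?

9

Rearranging, T(j-2) = (T(j) + 3 T(j-1)) / 2.
T(3) = (132 + 3·(-36)) / 2 = 24/2 = 12
T(2) = (-36 + 3·12) / 2 = 0/2 = 0
T(1) = (12 + 3·0) / 2 = 12/2 = 6
T(0) = (0 + 3·6) / 2 = 18/2 = 9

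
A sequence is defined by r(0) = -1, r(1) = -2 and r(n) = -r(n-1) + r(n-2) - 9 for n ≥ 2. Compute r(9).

61

r(2) = -(-2) + (-1) - 9 = -8
r(3) = -(-8) + (-2) - 9 = -3
r(4) = -(-3) + (-8) - 9 = -14
r(5) = -(-14) + (-3) - 9 = 2
r(6) = -2 + (-14) - 9 = -25
r(7) = -(-25) + 2 - 9 = 18
r(8) = -18 + (-25) - 9 = -52
r(9) = -(-52) + 18 - 9 = 61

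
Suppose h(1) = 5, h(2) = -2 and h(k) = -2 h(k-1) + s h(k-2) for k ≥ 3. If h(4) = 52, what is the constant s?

h(3) = 4 + 5s
h(4) = -8 - 12s
So -8 - 12s = 52, giving s = -5.

-5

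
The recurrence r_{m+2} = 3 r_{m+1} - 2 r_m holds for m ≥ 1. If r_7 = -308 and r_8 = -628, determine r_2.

2

Rearranging, r_{m-2} = (r_m - 3 r_{m-1}) / -2.
r_6 = (-628 - 3*(-308)) / -2 = 296/-2 = -148
r_5 = (-308 - 3*(-148)) / -2 = 136/-2 = -68
r_4 = (-148 - 3*(-68)) / -2 = 56/-2 = -28
r_3 = (-68 - 3*(-28)) / -2 = 16/-2 = -8
r_2 = (-28 - 3*(-8)) / -2 = -4/-2 = 2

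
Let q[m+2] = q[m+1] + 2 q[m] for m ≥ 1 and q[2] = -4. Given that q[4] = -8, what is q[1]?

Let q[1] = x.
q[3] = -4 + 2x
q[4] = -12 + 2x
So -12 + 2x = -8, giving x = 2.

2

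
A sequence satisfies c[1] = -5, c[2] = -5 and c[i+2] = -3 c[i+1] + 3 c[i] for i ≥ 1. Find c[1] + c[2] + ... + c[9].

c[3] = -3(-5) + 3(-5) = 0
c[4] = -3(0) + 3(-5) = -15
c[5] = -3(-15) + 3(0) = 45
c[6] = -3(45) + 3(-15) = -180
c[7] = -3(-180) + 3(45) = 675
c[8] = -3(675) + 3(-180) = -2565
c[9] = -3(-2565) + 3(675) = 9720
Sum = (-5) + (-5) + 0 + (-15) + 45 + (-180) + 675 + (-2565) + 9720 = 7670

7670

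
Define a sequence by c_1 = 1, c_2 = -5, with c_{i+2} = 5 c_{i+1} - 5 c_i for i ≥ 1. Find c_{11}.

-1096875

c_3 = 5(-5) - 5(1) = -30
c_4 = 5(-30) - 5(-5) = -125
c_5 = 5(-125) - 5(-30) = -475
c_6 = 5(-475) - 5(-125) = -1750
c_7 = 5(-1750) - 5(-475) = -6375
c_8 = 5(-6375) - 5(-1750) = -23125
c_9 = 5(-23125) - 5(-6375) = -83750
c_{10} = 5(-83750) - 5(-23125) = -303125
c_{11} = 5(-303125) - 5(-83750) = -1096875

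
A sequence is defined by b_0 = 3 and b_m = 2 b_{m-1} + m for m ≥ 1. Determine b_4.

74

b_1 = 2(3) + 1 = 7
b_2 = 2(7) + 2 = 16
b_3 = 2(16) + 3 = 35
b_4 = 2(35) + 4 = 74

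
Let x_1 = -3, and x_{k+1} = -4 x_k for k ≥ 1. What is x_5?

x_2 = -4·(-3) = 12
x_3 = -4·12 = -48
x_4 = -4·(-48) = 192
x_5 = -4·192 = -768

-768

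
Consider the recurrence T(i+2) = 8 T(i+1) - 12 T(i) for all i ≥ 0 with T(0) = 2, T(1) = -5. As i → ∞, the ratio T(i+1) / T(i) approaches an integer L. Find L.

The characteristic equation is r^2 - 8r + 12 = 0, which factors as (r - 6)(r - 2) = 0.
So the roots are 6 and 2. Since |6| > |2| and the coefficient of 6^i is non-zero, the ratio tends to 6.

6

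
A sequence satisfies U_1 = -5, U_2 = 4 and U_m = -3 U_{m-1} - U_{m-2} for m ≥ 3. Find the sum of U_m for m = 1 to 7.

-221

U_3 = -3(4) - (-5) = -7
U_4 = -3(-7) - 4 = 17
U_5 = -3(17) - (-7) = -44
U_6 = -3(-44) - 17 = 115
U_7 = -3(115) - (-44) = -301
Sum = (-5) + 4 + (-7) + 17 + (-44) + 115 + (-301) = -221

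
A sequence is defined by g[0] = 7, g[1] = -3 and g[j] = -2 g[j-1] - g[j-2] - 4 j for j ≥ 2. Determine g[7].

g[2] = -2(-3) - 7 - 8 = -9
g[3] = -2(-9) - (-3) - 12 = 9
g[4] = -2(9) - (-9) - 16 = -25
g[5] = -2(-25) - 9 - 20 = 21
g[6] = -2(21) - (-25) - 24 = -41
g[7] = -2(-41) - 21 - 28 = 33

33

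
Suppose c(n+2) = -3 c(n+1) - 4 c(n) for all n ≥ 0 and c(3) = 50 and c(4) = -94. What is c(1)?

-2

Rearranging, c(n-2) = (c(n) + 3 c(n-1)) / -4.
c(2) = (-94 + 3·50) / -4 = 56/-4 = -14
c(1) = (50 + 3·(-14)) / -4 = 8/-4 = -2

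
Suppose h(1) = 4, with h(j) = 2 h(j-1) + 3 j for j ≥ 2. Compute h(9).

h(2) = 2*4 + 6 = 14
h(3) = 2*14 + 9 = 37
h(4) = 2*37 + 12 = 86
h(5) = 2*86 + 15 = 187
h(6) = 2*187 + 18 = 392
h(7) = 2*392 + 21 = 805
h(8) = 2*805 + 24 = 1634
h(9) = 2*1634 + 27 = 3295

3295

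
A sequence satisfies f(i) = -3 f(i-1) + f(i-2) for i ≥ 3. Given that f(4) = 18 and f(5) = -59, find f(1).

4

Rearranging, f(i-2) = f(i) + 3 f(i-1).
f(3) = -59 + 3(18) = -5
f(2) = 18 + 3(-5) = 3
f(1) = -5 + 3(3) = 4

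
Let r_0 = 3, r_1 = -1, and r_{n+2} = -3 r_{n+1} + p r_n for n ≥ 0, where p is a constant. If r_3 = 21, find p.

-3

r_2 = 3 + 3p
r_3 = -9 - 10p
So -9 - 10p = 21, giving p = -3.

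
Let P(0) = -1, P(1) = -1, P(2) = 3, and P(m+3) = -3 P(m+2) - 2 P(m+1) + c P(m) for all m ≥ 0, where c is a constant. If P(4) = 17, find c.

P(3) = -7 - c
P(4) = 15 + 2c
So 15 + 2c = 17, giving c = 1.

1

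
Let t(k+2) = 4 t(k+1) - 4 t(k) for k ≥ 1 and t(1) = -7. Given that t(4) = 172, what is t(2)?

Let t(2) = w.
t(3) = 28 + 4w
t(4) = 112 + 12w
So 112 + 12w = 172, giving w = 5.

5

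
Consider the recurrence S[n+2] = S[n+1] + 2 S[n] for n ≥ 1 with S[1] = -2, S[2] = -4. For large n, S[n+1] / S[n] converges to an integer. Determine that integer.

The characteristic equation is r^2 - r - 2 = 0, which factors as (r - 2)(r + 1) = 0.
So the roots are 2 and -1. Since |2| > |-1| and the coefficient of 2^n is non-zero, the ratio tends to 2.

2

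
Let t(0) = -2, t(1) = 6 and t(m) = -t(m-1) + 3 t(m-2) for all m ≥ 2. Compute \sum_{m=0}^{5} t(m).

t(2) = -6 + 3·(-2) = -12
t(3) = -(-12) + 3·6 = 30
t(4) = -30 + 3·(-12) = -66
t(5) = -(-66) + 3·30 = 156
Sum = (-2) + 6 + (-12) + 30 + (-66) + 156 = 112

112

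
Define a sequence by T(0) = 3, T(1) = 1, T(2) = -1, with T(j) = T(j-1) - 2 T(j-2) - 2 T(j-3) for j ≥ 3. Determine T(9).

-253

T(3) = (-1) - 2·1 - 2·3 = -9
T(4) = (-9) - 2·(-1) - 2·1 = -9
T(5) = (-9) - 2·(-9) - 2·(-1) = 11
T(6) = 11 - 2·(-9) - 2·(-9) = 47
T(7) = 47 - 2·11 - 2·(-9) = 43
T(8) = 43 - 2·47 - 2·11 = -73
T(9) = (-73) - 2·43 - 2·47 = -253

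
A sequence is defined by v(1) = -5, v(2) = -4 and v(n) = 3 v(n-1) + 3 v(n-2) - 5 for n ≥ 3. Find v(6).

-1664

v(3) = 3(-4) + 3(-5) - 5 = -32
v(4) = 3(-32) + 3(-4) - 5 = -113
v(5) = 3(-113) + 3(-32) - 5 = -440
v(6) = 3(-440) + 3(-113) - 5 = -1664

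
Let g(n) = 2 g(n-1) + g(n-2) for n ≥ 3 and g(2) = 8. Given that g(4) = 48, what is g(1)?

Let g(1) = z.
g(3) = 16 + z
g(4) = 40 + 2z
So 40 + 2z = 48, giving z = 4.

4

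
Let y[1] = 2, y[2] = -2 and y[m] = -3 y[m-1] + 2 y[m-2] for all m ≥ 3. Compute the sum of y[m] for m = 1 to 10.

-54528

y[3] = -3*(-2) + 2*2 = 10
y[4] = -3*10 + 2*(-2) = -34
y[5] = -3*(-34) + 2*10 = 122
y[6] = -3*122 + 2*(-34) = -434
y[7] = -3*(-434) + 2*122 = 1546
y[8] = -3*1546 + 2*(-434) = -5506
y[9] = -3*(-5506) + 2*1546 = 19610
y[10] = -3*19610 + 2*(-5506) = -69842
Sum = 2 + (-2) + 10 + (-34) + 122 + (-434) + 1546 + (-5506) + 19610 + (-69842) = -54528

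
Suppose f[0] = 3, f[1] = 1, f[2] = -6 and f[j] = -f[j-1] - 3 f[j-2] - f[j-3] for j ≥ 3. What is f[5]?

f[3] = -(-6) - 3*1 - 3 = 0
f[4] = -0 - 3*(-6) - 1 = 17
f[5] = -17 - 3*0 - (-6) = -11

-11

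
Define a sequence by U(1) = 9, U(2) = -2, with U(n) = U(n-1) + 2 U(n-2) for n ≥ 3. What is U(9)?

U(3) = (-2) + 2*9 = 16
U(4) = 16 + 2*(-2) = 12
U(5) = 12 + 2*16 = 44
U(6) = 44 + 2*12 = 68
U(7) = 68 + 2*44 = 156
U(8) = 156 + 2*68 = 292
U(9) = 292 + 2*156 = 604

604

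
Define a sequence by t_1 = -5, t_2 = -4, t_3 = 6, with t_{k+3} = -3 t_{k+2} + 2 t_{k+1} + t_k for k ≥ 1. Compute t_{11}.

185481

t_4 = -3·6 + 2·(-4) + (-5) = -31
t_5 = -3·(-31) + 2·6 + (-4) = 101
t_6 = -3·101 + 2·(-31) + 6 = -359
t_7 = -3·(-359) + 2·101 + (-31) = 1248
t_8 = -3·1248 + 2·(-359) + 101 = -4361
t_9 = -3·(-4361) + 2·1248 + (-359) = 15220
t_{10} = -3·15220 + 2·(-4361) + 1248 = -53134
t_{11} = -3·(-53134) + 2·15220 + (-4361) = 185481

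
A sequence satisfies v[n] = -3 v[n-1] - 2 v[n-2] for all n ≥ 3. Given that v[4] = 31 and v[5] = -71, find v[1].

Rearranging, v[n-2] = (v[n] + 3 v[n-1]) / -2.
v[3] = (-71 + 3*31) / -2 = 22/-2 = -11
v[2] = (31 + 3*(-11)) / -2 = -2/-2 = 1
v[1] = (-11 + 3*1) / -2 = -8/-2 = 4

4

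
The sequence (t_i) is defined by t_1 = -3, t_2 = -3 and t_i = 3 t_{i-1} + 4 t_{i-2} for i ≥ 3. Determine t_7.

t_3 = 3(-3) + 4(-3) = -21
t_4 = 3(-21) + 4(-3) = -75
t_5 = 3(-75) + 4(-21) = -309
t_6 = 3(-309) + 4(-75) = -1227
t_7 = 3(-1227) + 4(-309) = -4917

-4917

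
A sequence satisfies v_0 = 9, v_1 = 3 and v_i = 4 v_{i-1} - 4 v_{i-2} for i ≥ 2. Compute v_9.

v_2 = 4*3 - 4*9 = -24
v_3 = 4*(-24) - 4*3 = -108
v_4 = 4*(-108) - 4*(-24) = -336
v_5 = 4*(-336) - 4*(-108) = -912
v_6 = 4*(-912) - 4*(-336) = -2304
v_7 = 4*(-2304) - 4*(-912) = -5568
v_8 = 4*(-5568) - 4*(-2304) = -13056
v_9 = 4*(-13056) - 4*(-5568) = -29952

-29952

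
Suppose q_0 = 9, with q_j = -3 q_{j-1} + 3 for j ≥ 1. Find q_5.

-2004

q_1 = -3(9) + 3 = -24
q_2 = -3(-24) + 3 = 75
q_3 = -3(75) + 3 = -222
q_4 = -3(-222) + 3 = 669
q_5 = -3(669) + 3 = -2004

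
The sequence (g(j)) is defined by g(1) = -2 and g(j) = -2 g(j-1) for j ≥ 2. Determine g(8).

256

g(2) = -2(-2) = 4
g(3) = -2(4) = -8
g(4) = -2(-8) = 16
g(5) = -2(16) = -32
g(6) = -2(-32) = 64
g(7) = -2(64) = -128
g(8) = -2(-128) = 256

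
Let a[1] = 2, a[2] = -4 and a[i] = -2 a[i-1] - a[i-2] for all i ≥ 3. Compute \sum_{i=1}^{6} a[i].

a[3] = -2*(-4) - 2 = 6
a[4] = -2*6 - (-4) = -8
a[5] = -2*(-8) - 6 = 10
a[6] = -2*10 - (-8) = -12
Sum = 2 + (-4) + 6 + (-8) + 10 + (-12) = -6

-6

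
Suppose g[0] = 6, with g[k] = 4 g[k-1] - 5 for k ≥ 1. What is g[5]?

g[1] = 4·6 - 5 = 19
g[2] = 4·19 - 5 = 71
g[3] = 4·71 - 5 = 279
g[4] = 4·279 - 5 = 1111
g[5] = 4·1111 - 5 = 4439

4439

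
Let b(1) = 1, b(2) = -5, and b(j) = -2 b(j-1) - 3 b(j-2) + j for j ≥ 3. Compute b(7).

b(3) = -2·(-5) - 3·1 + 3 = 10
b(4) = -2·10 - 3·(-5) + 4 = -1
b(5) = -2·(-1) - 3·10 + 5 = -23
b(6) = -2·(-23) - 3·(-1) + 6 = 55
b(7) = -2·55 - 3·(-23) + 7 = -34

-34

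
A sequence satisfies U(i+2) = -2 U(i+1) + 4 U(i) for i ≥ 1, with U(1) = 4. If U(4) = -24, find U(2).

1

Let U(2) = w.
U(3) = 16 - 2w
U(4) = -32 + 8w
So -32 + 8w = -24, giving w = 1.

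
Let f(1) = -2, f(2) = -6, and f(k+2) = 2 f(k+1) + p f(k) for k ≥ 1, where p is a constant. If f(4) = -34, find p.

f(3) = -12 - 2p
f(4) = -24 - 10p
So -24 - 10p = -34, giving p = 1.

1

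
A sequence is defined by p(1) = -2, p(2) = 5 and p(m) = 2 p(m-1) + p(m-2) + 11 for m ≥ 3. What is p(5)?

p(3) = 2·5 + (-2) + 11 = 19
p(4) = 2·19 + 5 + 11 = 54
p(5) = 2·54 + 19 + 11 = 138

138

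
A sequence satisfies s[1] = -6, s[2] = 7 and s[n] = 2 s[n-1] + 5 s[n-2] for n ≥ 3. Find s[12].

s[3] = 2·7 + 5·(-6) = -16
s[4] = 2·(-16) + 5·7 = 3
s[5] = 2·3 + 5·(-16) = -74
s[6] = 2·(-74) + 5·3 = -133
s[7] = 2·(-133) + 5·(-74) = -636
s[8] = 2·(-636) + 5·(-133) = -1937
s[9] = 2·(-1937) + 5·(-636) = -7054
s[10] = 2·(-7054) + 5·(-1937) = -23793
s[11] = 2·(-23793) + 5·(-7054) = -82856
s[12] = 2·(-82856) + 5·(-23793) = -284677

-284677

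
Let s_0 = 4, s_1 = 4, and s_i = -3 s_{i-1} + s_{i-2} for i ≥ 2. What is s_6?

s_2 = -3(4) + 4 = -8
s_3 = -3(-8) + 4 = 28
s_4 = -3(28) + (-8) = -92
s_5 = -3(-92) + 28 = 304
s_6 = -3(304) + (-92) = -1004

-1004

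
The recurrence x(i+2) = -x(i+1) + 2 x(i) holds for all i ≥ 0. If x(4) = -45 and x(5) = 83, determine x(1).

3

Rearranging, x(i-2) = (x(i) + x(i-1)) / 2.
x(3) = (83 + (-45)) / 2 = 38/2 = 19
x(2) = (-45 + 19) / 2 = -26/2 = -13
x(1) = (19 + (-13)) / 2 = 6/2 = 3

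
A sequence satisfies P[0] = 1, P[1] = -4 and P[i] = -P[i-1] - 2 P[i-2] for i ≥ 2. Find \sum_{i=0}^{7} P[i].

-3

P[2] = -(-4) - 2(1) = 2
P[3] = -2 - 2(-4) = 6
P[4] = -6 - 2(2) = -10
P[5] = -(-10) - 2(6) = -2
P[6] = -(-2) - 2(-10) = 22
P[7] = -22 - 2(-2) = -18
Sum = 1 + (-4) + 2 + 6 + (-10) + (-2) + 22 + (-18) = -3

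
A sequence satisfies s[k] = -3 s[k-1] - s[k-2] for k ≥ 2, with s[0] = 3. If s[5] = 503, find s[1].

8

Let s[1] = y.
s[2] = -3 - 3y
s[3] = 9 + 8y
s[4] = -24 - 21y
s[5] = 63 + 55y
So 63 + 55y = 503, giving y = 8.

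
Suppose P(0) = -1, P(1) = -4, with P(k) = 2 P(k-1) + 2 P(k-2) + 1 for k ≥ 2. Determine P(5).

-183

P(2) = 2·(-4) + 2·(-1) + 1 = -9
P(3) = 2·(-9) + 2·(-4) + 1 = -25
P(4) = 2·(-25) + 2·(-9) + 1 = -67
P(5) = 2·(-67) + 2·(-25) + 1 = -183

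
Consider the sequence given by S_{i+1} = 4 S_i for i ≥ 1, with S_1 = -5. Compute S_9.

-327680

S_2 = 4*(-5) = -20
S_3 = 4*(-20) = -80
S_4 = 4*(-80) = -320
S_5 = 4*(-320) = -1280
S_6 = 4*(-1280) = -5120
S_7 = 4*(-5120) = -20480
S_8 = 4*(-20480) = -81920
S_9 = 4*(-81920) = -327680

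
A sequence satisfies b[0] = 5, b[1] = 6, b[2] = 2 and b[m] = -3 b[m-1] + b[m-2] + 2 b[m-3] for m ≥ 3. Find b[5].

62

b[3] = -3(2) + 6 + 2(5) = 10
b[4] = -3(10) + 2 + 2(6) = -16
b[5] = -3(-16) + 10 + 2(2) = 62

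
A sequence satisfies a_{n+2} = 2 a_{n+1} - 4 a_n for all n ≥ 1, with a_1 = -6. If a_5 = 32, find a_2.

-4

Let a_2 = v.
a_3 = 24 + 2v
a_4 = 48
a_5 = -8v
So -8v = 32, giving v = -4.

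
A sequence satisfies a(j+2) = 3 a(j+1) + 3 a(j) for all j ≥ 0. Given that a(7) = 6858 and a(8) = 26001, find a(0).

Rearranging, a(j-2) = (a(j) - 3 a(j-1)) / 3.
a(6) = (26001 - 3(6858)) / 3 = 5427/3 = 1809
a(5) = (6858 - 3(1809)) / 3 = 1431/3 = 477
a(4) = (1809 - 3(477)) / 3 = 378/3 = 126
a(3) = (477 - 3(126)) / 3 = 99/3 = 33
a(2) = (126 - 3(33)) / 3 = 27/3 = 9
a(1) = (33 - 3(9)) / 3 = 6/3 = 2
a(0) = (9 - 3(2)) / 3 = 3/3 = 1

1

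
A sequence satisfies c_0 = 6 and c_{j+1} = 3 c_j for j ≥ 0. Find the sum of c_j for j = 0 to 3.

c_1 = 3·6 = 18
c_2 = 3·18 = 54
c_3 = 3·54 = 162
Sum = 6 + 18 + 54 + 162 = 240

240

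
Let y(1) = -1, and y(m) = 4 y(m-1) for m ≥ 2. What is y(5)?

-256

y(2) = 4·(-1) = -4
y(3) = 4·(-4) = -16
y(4) = 4·(-16) = -64
y(5) = 4·(-64) = -256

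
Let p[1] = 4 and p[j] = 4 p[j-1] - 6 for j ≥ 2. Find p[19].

The fixed point is -6/(1 - 4) = 2, so p[j] - 2 = 4(p[j-1] - 2).
Hence p[j] = 2·4^{j-1} + 2.
p[19] = 2·4^{18} + 2 = 2·68719476736 + 2 = 137438953474.

137438953474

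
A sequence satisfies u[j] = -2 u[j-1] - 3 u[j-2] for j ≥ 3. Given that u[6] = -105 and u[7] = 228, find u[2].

Rearranging, u[j-2] = (u[j] + 2 u[j-1]) / -3.
u[5] = (228 + 2·(-105)) / -3 = 18/-3 = -6
u[4] = (-105 + 2·(-6)) / -3 = -117/-3 = 39
u[3] = (-6 + 2·39) / -3 = 72/-3 = -24
u[2] = (39 + 2·(-24)) / -3 = -9/-3 = 3

3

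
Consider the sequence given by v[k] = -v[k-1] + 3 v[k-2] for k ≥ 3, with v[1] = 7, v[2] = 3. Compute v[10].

-3033

v[3] = -3 + 3(7) = 18
v[4] = -18 + 3(3) = -9
v[5] = -(-9) + 3(18) = 63
v[6] = -63 + 3(-9) = -90
v[7] = -(-90) + 3(63) = 279
v[8] = -279 + 3(-90) = -549
v[9] = -(-549) + 3(279) = 1386
v[10] = -1386 + 3(-549) = -3033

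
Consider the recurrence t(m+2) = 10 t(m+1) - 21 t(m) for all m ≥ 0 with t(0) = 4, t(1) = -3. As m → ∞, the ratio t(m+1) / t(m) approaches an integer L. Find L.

7

The characteristic equation is r^2 - 10r + 21 = 0, which factors as (r - 7)(r - 3) = 0.
So the roots are 7 and 3. Since |7| > |3| and the coefficient of 7^m is non-zero, the ratio tends to 7.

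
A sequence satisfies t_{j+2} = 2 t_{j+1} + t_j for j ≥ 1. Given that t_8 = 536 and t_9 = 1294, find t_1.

-2

Rearranging, t_{j-2} = t_j - 2 t_{j-1}.
t_7 = 1294 - 2·536 = 222
t_6 = 536 - 2·222 = 92
t_5 = 222 - 2·92 = 38
t_4 = 92 - 2·38 = 16
t_3 = 38 - 2·16 = 6
t_2 = 16 - 2·6 = 4
t_1 = 6 - 2·4 = -2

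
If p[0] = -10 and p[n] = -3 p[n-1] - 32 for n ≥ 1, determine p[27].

15251194969966

The fixed point is -32/(1 + 3) = -8, so p[n] + 8 = -3(p[n-1] + 8).
Hence p[n] = -2·(-3)^n - 8.
p[27] = -2·(-3)^{27} - 8 = -2·-7625597484987 - 8 = 15251194969966.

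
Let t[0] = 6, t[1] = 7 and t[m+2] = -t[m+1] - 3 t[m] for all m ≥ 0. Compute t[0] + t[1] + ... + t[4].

63

t[2] = -7 - 3·6 = -25
t[3] = -(-25) - 3·7 = 4
t[4] = -4 - 3·(-25) = 71
Sum = 6 + 7 + (-25) + 4 + 71 = 63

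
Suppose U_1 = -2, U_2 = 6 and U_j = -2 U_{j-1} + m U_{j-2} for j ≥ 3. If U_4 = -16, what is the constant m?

-4

U_3 = -12 - 2m
U_4 = 24 + 10m
So 24 + 10m = -16, giving m = -4.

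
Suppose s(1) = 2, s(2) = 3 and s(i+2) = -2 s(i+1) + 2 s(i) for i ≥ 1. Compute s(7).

s(3) = -2(3) + 2(2) = -2
s(4) = -2(-2) + 2(3) = 10
s(5) = -2(10) + 2(-2) = -24
s(6) = -2(-24) + 2(10) = 68
s(7) = -2(68) + 2(-24) = -184

-184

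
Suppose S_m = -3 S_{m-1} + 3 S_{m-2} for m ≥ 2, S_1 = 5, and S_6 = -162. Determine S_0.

6

Let S_0 = y.
S_2 = -15 + 3y
S_3 = 60 - 9y
S_4 = -225 + 36y
S_5 = 855 - 135y
S_6 = -3240 + 513y
So -3240 + 513y = -162, giving y = 6.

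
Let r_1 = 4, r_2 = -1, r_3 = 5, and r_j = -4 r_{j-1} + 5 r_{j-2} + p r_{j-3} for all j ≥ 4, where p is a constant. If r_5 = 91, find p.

2

r_4 = -25 + 4p
r_5 = 125 - 17p
So 125 - 17p = 91, giving p = 2.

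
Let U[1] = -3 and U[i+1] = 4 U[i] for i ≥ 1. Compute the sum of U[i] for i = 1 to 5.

-1023

U[2] = 4*(-3) = -12
U[3] = 4*(-12) = -48
U[4] = 4*(-48) = -192
U[5] = 4*(-192) = -768
Sum = (-3) + (-12) + (-48) + (-192) + (-768) = -1023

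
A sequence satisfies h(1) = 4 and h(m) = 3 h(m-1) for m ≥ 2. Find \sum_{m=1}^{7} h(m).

4372

h(2) = 3(4) = 12
h(3) = 3(12) = 36
h(4) = 3(36) = 108
h(5) = 3(108) = 324
h(6) = 3(324) = 972
h(7) = 3(972) = 2916
Sum = 4 + 12 + 36 + 108 + 324 + 972 + 2916 = 4372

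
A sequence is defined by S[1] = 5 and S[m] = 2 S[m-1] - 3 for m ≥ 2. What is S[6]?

67

S[2] = 2·5 - 3 = 7
S[3] = 2·7 - 3 = 11
S[4] = 2·11 - 3 = 19
S[5] = 2·19 - 3 = 35
S[6] = 2·35 - 3 = 67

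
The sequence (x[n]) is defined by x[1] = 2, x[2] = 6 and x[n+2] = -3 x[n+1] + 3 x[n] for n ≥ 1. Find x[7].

-2862

x[3] = -3(6) + 3(2) = -12
x[4] = -3(-12) + 3(6) = 54
x[5] = -3(54) + 3(-12) = -198
x[6] = -3(-198) + 3(54) = 756
x[7] = -3(756) + 3(-198) = -2862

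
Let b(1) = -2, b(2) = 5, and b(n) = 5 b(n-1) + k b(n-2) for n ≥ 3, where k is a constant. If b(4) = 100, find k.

b(3) = 25 - 2k
b(4) = 125 - 5k
So 125 - 5k = 100, giving k = 5.

5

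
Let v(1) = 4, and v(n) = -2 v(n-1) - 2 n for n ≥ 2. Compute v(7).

v(2) = -2·4 - 4 = -12
v(3) = -2·(-12) - 6 = 18
v(4) = -2·18 - 8 = -44
v(5) = -2·(-44) - 10 = 78
v(6) = -2·78 - 12 = -168
v(7) = -2·(-168) - 14 = 322

322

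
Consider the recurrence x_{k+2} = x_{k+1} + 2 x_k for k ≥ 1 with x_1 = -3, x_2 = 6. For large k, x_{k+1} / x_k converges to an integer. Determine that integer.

2

The characteristic equation is r^2 - r - 2 = 0, which factors as (r - 2)(r + 1) = 0.
So the roots are 2 and -1. Since |2| > |-1| and the coefficient of 2^k is non-zero, the ratio tends to 2.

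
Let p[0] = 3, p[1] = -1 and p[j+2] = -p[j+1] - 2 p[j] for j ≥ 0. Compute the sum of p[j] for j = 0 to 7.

24

p[2] = -(-1) - 2·3 = -5
p[3] = -(-5) - 2·(-1) = 7
p[4] = -7 - 2·(-5) = 3
p[5] = -3 - 2·7 = -17
p[6] = -(-17) - 2·3 = 11
p[7] = -11 - 2·(-17) = 23
Sum = 3 + (-1) + (-5) + 7 + 3 + (-17) + 11 + 23 = 24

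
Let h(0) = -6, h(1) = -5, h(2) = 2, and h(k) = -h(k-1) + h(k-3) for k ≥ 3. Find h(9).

h(3) = -2 + (-6) = -8
h(4) = -(-8) + (-5) = 3
h(5) = -3 + 2 = -1
h(6) = -(-1) + (-8) = -7
h(7) = -(-7) + 3 = 10
h(8) = -10 + (-1) = -11
h(9) = -(-11) + (-7) = 4

4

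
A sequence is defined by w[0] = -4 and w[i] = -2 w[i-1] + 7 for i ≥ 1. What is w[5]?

w[1] = -2·(-4) + 7 = 15
w[2] = -2·15 + 7 = -23
w[3] = -2·(-23) + 7 = 53
w[4] = -2·53 + 7 = -99
w[5] = -2·(-99) + 7 = 205

205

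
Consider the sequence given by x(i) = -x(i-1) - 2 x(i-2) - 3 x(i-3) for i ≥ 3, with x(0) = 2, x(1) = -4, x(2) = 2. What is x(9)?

-46

x(3) = -2 - 2*(-4) - 3*2 = 0
x(4) = -0 - 2*2 - 3*(-4) = 8
x(5) = -8 - 2*0 - 3*2 = -14
x(6) = -(-14) - 2*8 - 3*0 = -2
x(7) = -(-2) - 2*(-14) - 3*8 = 6
x(8) = -6 - 2*(-2) - 3*(-14) = 40
x(9) = -40 - 2*6 - 3*(-2) = -46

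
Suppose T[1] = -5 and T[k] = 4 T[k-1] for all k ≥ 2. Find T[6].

T[2] = 4*(-5) = -20
T[3] = 4*(-20) = -80
T[4] = 4*(-80) = -320
T[5] = 4*(-320) = -1280
T[6] = 4*(-1280) = -5120

-5120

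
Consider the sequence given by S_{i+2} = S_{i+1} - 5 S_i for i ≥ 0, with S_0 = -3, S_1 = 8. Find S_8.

-2217

S_2 = 8 - 5*(-3) = 23
S_3 = 23 - 5*8 = -17
S_4 = (-17) - 5*23 = -132
S_5 = (-132) - 5*(-17) = -47
S_6 = (-47) - 5*(-132) = 613
S_7 = 613 - 5*(-47) = 848
S_8 = 848 - 5*613 = -2217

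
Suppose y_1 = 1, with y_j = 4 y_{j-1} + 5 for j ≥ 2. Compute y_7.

10921

y_2 = 4(1) + 5 = 9
y_3 = 4(9) + 5 = 41
y_4 = 4(41) + 5 = 169
y_5 = 4(169) + 5 = 681
y_6 = 4(681) + 5 = 2729
y_7 = 4(2729) + 5 = 10921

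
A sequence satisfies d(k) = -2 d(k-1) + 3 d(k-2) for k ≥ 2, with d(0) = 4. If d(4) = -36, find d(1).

6

Let d(1) = y.
d(2) = 12 - 2y
d(3) = -24 + 7y
d(4) = 84 - 20y
So 84 - 20y = -36, giving y = 6.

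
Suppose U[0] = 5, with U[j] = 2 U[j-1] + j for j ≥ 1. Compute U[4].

U[1] = 2·5 + 1 = 11
U[2] = 2·11 + 2 = 24
U[3] = 2·24 + 3 = 51
U[4] = 2·51 + 4 = 106

106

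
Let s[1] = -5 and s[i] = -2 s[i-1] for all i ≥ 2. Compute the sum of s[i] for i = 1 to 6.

s[2] = -2·(-5) = 10
s[3] = -2·10 = -20
s[4] = -2·(-20) = 40
s[5] = -2·40 = -80
s[6] = -2·(-80) = 160
Sum = (-5) + 10 + (-20) + 40 + (-80) + 160 = 105

105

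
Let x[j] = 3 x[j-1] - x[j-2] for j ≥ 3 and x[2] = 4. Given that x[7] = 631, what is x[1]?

-1

Let x[1] = w.
x[3] = 12 - w
x[4] = 32 - 3w
x[5] = 84 - 8w
x[6] = 220 - 21w
x[7] = 576 - 55w
So 576 - 55w = 631, giving w = -1.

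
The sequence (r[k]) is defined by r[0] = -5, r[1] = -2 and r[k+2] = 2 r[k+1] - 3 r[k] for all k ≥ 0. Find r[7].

-176

r[2] = 2·(-2) - 3·(-5) = 11
r[3] = 2·11 - 3·(-2) = 28
r[4] = 2·28 - 3·11 = 23
r[5] = 2·23 - 3·28 = -38
r[6] = 2·(-38) - 3·23 = -145
r[7] = 2·(-145) - 3·(-38) = -176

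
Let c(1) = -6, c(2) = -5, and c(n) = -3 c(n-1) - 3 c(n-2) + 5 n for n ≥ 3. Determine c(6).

-267

c(3) = -3(-5) - 3(-6) + 15 = 48
c(4) = -3(48) - 3(-5) + 20 = -109
c(5) = -3(-109) - 3(48) + 25 = 208
c(6) = -3(208) - 3(-109) + 30 = -267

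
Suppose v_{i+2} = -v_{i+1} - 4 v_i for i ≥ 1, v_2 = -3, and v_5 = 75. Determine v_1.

Let v_1 = x.
v_3 = 3 - 4x
v_4 = 9 + 4x
v_5 = -21 + 12x
So -21 + 12x = 75, giving x = 8.

8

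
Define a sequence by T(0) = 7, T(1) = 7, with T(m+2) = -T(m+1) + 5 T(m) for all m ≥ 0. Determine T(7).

T(2) = -7 + 5·7 = 28
T(3) = -28 + 5·7 = 7
T(4) = -7 + 5·28 = 133
T(5) = -133 + 5·7 = -98
T(6) = -(-98) + 5·133 = 763
T(7) = -763 + 5·(-98) = -1253

-1253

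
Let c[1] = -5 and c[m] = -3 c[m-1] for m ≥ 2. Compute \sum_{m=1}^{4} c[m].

c[2] = -3*(-5) = 15
c[3] = -3*15 = -45
c[4] = -3*(-45) = 135
Sum = (-5) + 15 + (-45) + 135 = 100

100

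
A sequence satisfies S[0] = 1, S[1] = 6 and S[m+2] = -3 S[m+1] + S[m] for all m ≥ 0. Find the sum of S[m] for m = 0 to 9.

S[2] = -3·6 + 1 = -17
S[3] = -3·(-17) + 6 = 57
S[4] = -3·57 + (-17) = -188
S[5] = -3·(-188) + 57 = 621
S[6] = -3·621 + (-188) = -2051
S[7] = -3·(-2051) + 621 = 6774
S[8] = -3·6774 + (-2051) = -22373
S[9] = -3·(-22373) + 6774 = 73893
Sum = 1 + 6 + (-17) + 57 + (-188) + 621 + (-2051) + 6774 + (-22373) + 73893 = 56723

56723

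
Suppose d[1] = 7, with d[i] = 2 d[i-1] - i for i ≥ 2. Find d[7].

265

d[2] = 2(7) - 2 = 12
d[3] = 2(12) - 3 = 21
d[4] = 2(21) - 4 = 38
d[5] = 2(38) - 5 = 71
d[6] = 2(71) - 6 = 136
d[7] = 2(136) - 7 = 265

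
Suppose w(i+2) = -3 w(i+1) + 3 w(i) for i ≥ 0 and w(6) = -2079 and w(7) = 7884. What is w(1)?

4

Rearranging, w(i-2) = (w(i) + 3 w(i-1)) / 3.
w(5) = (7884 + 3·(-2079)) / 3 = 1647/3 = 549
w(4) = (-2079 + 3·549) / 3 = -432/3 = -144
w(3) = (549 + 3·(-144)) / 3 = 117/3 = 39
w(2) = (-144 + 3·39) / 3 = -27/3 = -9
w(1) = (39 + 3·(-9)) / 3 = 12/3 = 4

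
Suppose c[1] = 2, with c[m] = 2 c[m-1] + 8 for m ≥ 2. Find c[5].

152

c[2] = 2(2) + 8 = 12
c[3] = 2(12) + 8 = 32
c[4] = 2(32) + 8 = 72
c[5] = 2(72) + 8 = 152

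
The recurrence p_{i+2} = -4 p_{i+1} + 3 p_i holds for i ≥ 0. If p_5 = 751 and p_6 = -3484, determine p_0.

Rearranging, p_{i-2} = (p_i + 4 p_{i-1}) / 3.
p_4 = (-3484 + 4·751) / 3 = -480/3 = -160
p_3 = (751 + 4·(-160)) / 3 = 111/3 = 37
p_2 = (-160 + 4·37) / 3 = -12/3 = -4
p_1 = (37 + 4·(-4)) / 3 = 21/3 = 7
p_0 = (-4 + 4·7) / 3 = 24/3 = 8

8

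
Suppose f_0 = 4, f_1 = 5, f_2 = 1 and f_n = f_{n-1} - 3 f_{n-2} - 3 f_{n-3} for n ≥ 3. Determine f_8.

-536

f_3 = 1 - 3*5 - 3*4 = -26
f_4 = (-26) - 3*1 - 3*5 = -44
f_5 = (-44) - 3*(-26) - 3*1 = 31
f_6 = 31 - 3*(-44) - 3*(-26) = 241
f_7 = 241 - 3*31 - 3*(-44) = 280
f_8 = 280 - 3*241 - 3*31 = -536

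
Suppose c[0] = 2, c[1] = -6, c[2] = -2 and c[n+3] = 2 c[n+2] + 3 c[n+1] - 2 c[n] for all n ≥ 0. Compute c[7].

-1242

c[3] = 2·(-2) + 3·(-6) - 2·2 = -26
c[4] = 2·(-26) + 3·(-2) - 2·(-6) = -46
c[5] = 2·(-46) + 3·(-26) - 2·(-2) = -166
c[6] = 2·(-166) + 3·(-46) - 2·(-26) = -418
c[7] = 2·(-418) + 3·(-166) - 2·(-46) = -1242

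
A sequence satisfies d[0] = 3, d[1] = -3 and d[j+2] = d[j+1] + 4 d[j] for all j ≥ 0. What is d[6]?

d[2] = (-3) + 4·3 = 9
d[3] = 9 + 4·(-3) = -3
d[4] = (-3) + 4·9 = 33
d[5] = 33 + 4·(-3) = 21
d[6] = 21 + 4·33 = 153

153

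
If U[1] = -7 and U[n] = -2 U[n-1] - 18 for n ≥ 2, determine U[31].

-1073741830

The fixed point is -18/(1 + 2) = -6, so U[n] + 6 = -2(U[n-1] + 6).
Hence U[n] = -1·(-2)^{n-1} - 6.
U[31] = -1·(-2)^{30} - 6 = -1·1073741824 - 6 = -1073741830.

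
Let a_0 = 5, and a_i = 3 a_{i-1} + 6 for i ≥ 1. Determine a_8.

52485

a_1 = 3·5 + 6 = 21
a_2 = 3·21 + 6 = 69
a_3 = 3·69 + 6 = 213
a_4 = 3·213 + 6 = 645
a_5 = 3·645 + 6 = 1941
a_6 = 3·1941 + 6 = 5829
a_7 = 3·5829 + 6 = 17493
a_8 = 3·17493 + 6 = 52485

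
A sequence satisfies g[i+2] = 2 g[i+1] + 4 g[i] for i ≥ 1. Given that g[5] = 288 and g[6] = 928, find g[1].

Rearranging, g[i-2] = (g[i] - 2 g[i-1]) / 4.
g[4] = (928 - 2·288) / 4 = 352/4 = 88
g[3] = (288 - 2·88) / 4 = 112/4 = 28
g[2] = (88 - 2·28) / 4 = 32/4 = 8
g[1] = (28 - 2·8) / 4 = 12/4 = 3

3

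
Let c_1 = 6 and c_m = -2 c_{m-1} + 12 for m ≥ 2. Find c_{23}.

The fixed point is 12/(1 + 2) = 4, so c_m - 4 = -2(c_{m-1} - 4).
Hence c_m = 2·(-2)^{m-1} + 4.
c_{23} = 2·(-2)^{22} + 4 = 2·4194304 + 4 = 8388612.

8388612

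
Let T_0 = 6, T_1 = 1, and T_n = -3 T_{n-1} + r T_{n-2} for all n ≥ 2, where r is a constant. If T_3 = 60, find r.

-3

T_2 = -3 + 6r
T_3 = 9 - 17r
So 9 - 17r = 60, giving r = -3.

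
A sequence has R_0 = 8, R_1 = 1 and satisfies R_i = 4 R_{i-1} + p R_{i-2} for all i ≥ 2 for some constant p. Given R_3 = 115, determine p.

R_2 = 4 + 8p
R_3 = 16 + 33p
So 16 + 33p = 115, giving p = 3.

3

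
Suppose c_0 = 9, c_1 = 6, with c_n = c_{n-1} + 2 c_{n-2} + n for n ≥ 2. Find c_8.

c_2 = 6 + 2*9 + 2 = 26
c_3 = 26 + 2*6 + 3 = 41
c_4 = 41 + 2*26 + 4 = 97
c_5 = 97 + 2*41 + 5 = 184
c_6 = 184 + 2*97 + 6 = 384
c_7 = 384 + 2*184 + 7 = 759
c_8 = 759 + 2*384 + 8 = 1535

1535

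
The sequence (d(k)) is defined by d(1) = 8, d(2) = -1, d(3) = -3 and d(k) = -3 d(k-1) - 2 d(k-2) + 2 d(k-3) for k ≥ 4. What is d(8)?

d(4) = -3*(-3) - 2*(-1) + 2*8 = 27
d(5) = -3*27 - 2*(-3) + 2*(-1) = -77
d(6) = -3*(-77) - 2*27 + 2*(-3) = 171
d(7) = -3*171 - 2*(-77) + 2*27 = -305
d(8) = -3*(-305) - 2*171 + 2*(-77) = 419

419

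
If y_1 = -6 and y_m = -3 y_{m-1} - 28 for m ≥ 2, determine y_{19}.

The fixed point is -28/(1 + 3) = -7, so y_m + 7 = -3(y_{m-1} + 7).
Hence y_m = 1·(-3)^{m-1} - 7.
y_{19} = 1·(-3)^{18} - 7 = 1·387420489 - 7 = 387420482.

387420482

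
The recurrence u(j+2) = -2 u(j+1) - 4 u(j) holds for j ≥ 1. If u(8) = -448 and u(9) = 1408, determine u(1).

-2

Rearranging, u(j-2) = (u(j) + 2 u(j-1)) / -4.
u(7) = (1408 + 2·(-448)) / -4 = 512/-4 = -128
u(6) = (-448 + 2·(-128)) / -4 = -704/-4 = 176
u(5) = (-128 + 2·176) / -4 = 224/-4 = -56
u(4) = (176 + 2·(-56)) / -4 = 64/-4 = -16
u(3) = (-56 + 2·(-16)) / -4 = -88/-4 = 22
u(2) = (-16 + 2·22) / -4 = 28/-4 = -7
u(1) = (22 + 2·(-7)) / -4 = 8/-4 = -2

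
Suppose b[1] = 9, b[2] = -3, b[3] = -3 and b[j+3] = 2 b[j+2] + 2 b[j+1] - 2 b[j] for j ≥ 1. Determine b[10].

b[4] = 2*(-3) + 2*(-3) - 2*9 = -30
b[5] = 2*(-30) + 2*(-3) - 2*(-3) = -60
b[6] = 2*(-60) + 2*(-30) - 2*(-3) = -174
b[7] = 2*(-174) + 2*(-60) - 2*(-30) = -408
b[8] = 2*(-408) + 2*(-174) - 2*(-60) = -1044
b[9] = 2*(-1044) + 2*(-408) - 2*(-174) = -2556
b[10] = 2*(-2556) + 2*(-1044) - 2*(-408) = -6384

-6384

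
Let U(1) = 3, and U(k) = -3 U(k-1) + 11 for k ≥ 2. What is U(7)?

185

U(2) = -3(3) + 11 = 2
U(3) = -3(2) + 11 = 5
U(4) = -3(5) + 11 = -4
U(5) = -3(-4) + 11 = 23
U(6) = -3(23) + 11 = -58
U(7) = -3(-58) + 11 = 185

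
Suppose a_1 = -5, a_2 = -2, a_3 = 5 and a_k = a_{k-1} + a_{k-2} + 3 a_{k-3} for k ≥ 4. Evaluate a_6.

a_4 = 5 + (-2) + 3*(-5) = -12
a_5 = (-12) + 5 + 3*(-2) = -13
a_6 = (-13) + (-12) + 3*5 = -10

-10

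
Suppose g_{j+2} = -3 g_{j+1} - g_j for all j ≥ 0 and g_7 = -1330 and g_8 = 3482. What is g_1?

Rearranging, g_{j-2} = -(g_j + 3 g_{j-1}).
g_6 = -(3482 + 3(-1330)) = 508
g_5 = -(-1330 + 3(508)) = -194
g_4 = -(508 + 3(-194)) = 74
g_3 = -(-194 + 3(74)) = -28
g_2 = -(74 + 3(-28)) = 10
g_1 = -(-28 + 3(10)) = -2

-2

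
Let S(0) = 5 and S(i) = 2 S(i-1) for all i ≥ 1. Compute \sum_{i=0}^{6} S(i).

635

S(1) = 2(5) = 10
S(2) = 2(10) = 20
S(3) = 2(20) = 40
S(4) = 2(40) = 80
S(5) = 2(80) = 160
S(6) = 2(160) = 320
Sum = 5 + 10 + 20 + 40 + 80 + 160 + 320 = 635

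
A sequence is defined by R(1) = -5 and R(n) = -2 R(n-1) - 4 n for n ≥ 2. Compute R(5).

-52

R(2) = -2(-5) - 8 = 2
R(3) = -2(2) - 12 = -16
R(4) = -2(-16) - 16 = 16
R(5) = -2(16) - 20 = -52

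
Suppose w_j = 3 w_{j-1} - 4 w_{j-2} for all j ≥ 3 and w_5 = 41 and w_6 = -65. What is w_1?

-1

Rearranging, w_{j-2} = (w_j - 3 w_{j-1}) / -4.
w_4 = (-65 - 3*41) / -4 = -188/-4 = 47
w_3 = (41 - 3*47) / -4 = -100/-4 = 25
w_2 = (47 - 3*25) / -4 = -28/-4 = 7
w_1 = (25 - 3*7) / -4 = 4/-4 = -1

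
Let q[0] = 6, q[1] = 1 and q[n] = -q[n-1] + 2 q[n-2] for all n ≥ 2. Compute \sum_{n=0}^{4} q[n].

q[2] = -1 + 2·6 = 11
q[3] = -11 + 2·1 = -9
q[4] = -(-9) + 2·11 = 31
Sum = 6 + 1 + 11 + (-9) + 31 = 40

40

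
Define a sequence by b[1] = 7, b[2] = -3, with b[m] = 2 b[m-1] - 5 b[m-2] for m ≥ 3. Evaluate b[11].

b[3] = 2·(-3) - 5·7 = -41
b[4] = 2·(-41) - 5·(-3) = -67
b[5] = 2·(-67) - 5·(-41) = 71
b[6] = 2·71 - 5·(-67) = 477
b[7] = 2·477 - 5·71 = 599
b[8] = 2·599 - 5·477 = -1187
b[9] = 2·(-1187) - 5·599 = -5369
b[10] = 2·(-5369) - 5·(-1187) = -4803
b[11] = 2·(-4803) - 5·(-5369) = 17239

17239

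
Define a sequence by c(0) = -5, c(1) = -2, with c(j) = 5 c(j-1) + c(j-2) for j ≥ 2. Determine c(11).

c(2) = 5·(-2) + (-5) = -15
c(3) = 5·(-15) + (-2) = -77
c(4) = 5·(-77) + (-15) = -400
c(5) = 5·(-400) + (-77) = -2077
c(6) = 5·(-2077) + (-400) = -10785
c(7) = 5·(-10785) + (-2077) = -56002
c(8) = 5·(-56002) + (-10785) = -290795
c(9) = 5·(-290795) + (-56002) = -1509977
c(10) = 5·(-1509977) + (-290795) = -7840680
c(11) = 5·(-7840680) + (-1509977) = -40713377

-40713377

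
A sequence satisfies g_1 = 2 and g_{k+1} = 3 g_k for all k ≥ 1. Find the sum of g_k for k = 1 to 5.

g_2 = 3(2) = 6
g_3 = 3(6) = 18
g_4 = 3(18) = 54
g_5 = 3(54) = 162
Sum = 2 + 6 + 18 + 54 + 162 = 242

242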